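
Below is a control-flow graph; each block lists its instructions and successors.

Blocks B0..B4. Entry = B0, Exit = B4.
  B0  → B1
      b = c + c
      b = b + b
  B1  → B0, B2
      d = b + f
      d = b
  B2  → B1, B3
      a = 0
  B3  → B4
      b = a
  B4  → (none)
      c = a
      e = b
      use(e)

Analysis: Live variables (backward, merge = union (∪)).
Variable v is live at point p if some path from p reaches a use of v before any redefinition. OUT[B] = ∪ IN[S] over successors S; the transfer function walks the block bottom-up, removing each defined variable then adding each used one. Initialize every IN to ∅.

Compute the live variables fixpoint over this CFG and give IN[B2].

Converged values:
  B0:   IN={c, f}   OUT={b, c, f}
  B1:   IN={b, c, f}   OUT={b, c, f}
  B2:   IN={b, c, f}   OUT={a, b, c, f}
  B3:   IN={a}   OUT={a, b}
  B4:   IN={a, b}   OUT={}

Merge at B2: OUT[B2] = IN[B1] ⊔ IN[B3] = {a, b, c, f}
Applying B2's transfer function to that OUT value gives IN[B2] (row B2 above).

Answer: {b, c, f}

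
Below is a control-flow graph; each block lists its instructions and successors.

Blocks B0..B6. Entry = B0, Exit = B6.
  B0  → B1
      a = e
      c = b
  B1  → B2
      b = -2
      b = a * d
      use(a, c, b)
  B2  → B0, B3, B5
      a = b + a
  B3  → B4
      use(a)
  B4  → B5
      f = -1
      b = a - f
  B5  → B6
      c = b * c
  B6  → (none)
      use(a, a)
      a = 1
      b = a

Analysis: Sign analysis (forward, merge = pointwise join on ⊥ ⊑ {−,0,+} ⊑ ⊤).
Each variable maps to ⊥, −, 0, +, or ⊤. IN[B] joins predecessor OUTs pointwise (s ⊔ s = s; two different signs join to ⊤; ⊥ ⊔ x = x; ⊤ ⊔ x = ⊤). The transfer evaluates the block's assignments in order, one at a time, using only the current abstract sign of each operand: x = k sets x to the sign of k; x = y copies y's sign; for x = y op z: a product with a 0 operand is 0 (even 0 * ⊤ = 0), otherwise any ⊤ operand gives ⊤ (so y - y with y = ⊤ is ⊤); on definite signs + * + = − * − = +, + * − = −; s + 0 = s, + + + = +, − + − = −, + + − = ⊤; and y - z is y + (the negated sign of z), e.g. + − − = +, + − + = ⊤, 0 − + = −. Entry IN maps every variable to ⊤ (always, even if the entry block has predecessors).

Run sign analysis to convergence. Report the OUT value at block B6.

Fixpoint table:
  B0: | IN=(all ⊤) | OUT=(all ⊤)
  B1: | IN=(all ⊤) | OUT=(all ⊤)
  B2: | IN=(all ⊤) | OUT=(all ⊤)
  B3: | IN=(all ⊤) | OUT=(all ⊤)
  B4: | IN=(all ⊤) | OUT={f:-; rest ⊤}
  B5: | IN=(all ⊤) | OUT=(all ⊤)
  B6: | IN=(all ⊤) | OUT={a:+, b:+; rest ⊤}

Merge at B6: IN[B6] = OUT[B5] = {a: ⊤, b: ⊤, c: ⊤, d: ⊤, e: ⊤, f: ⊤}
Applying B6's transfer function to that IN value gives OUT[B6] (row B6 above).

Answer: {a: +, b: +, c: ⊤, d: ⊤, e: ⊤, f: ⊤}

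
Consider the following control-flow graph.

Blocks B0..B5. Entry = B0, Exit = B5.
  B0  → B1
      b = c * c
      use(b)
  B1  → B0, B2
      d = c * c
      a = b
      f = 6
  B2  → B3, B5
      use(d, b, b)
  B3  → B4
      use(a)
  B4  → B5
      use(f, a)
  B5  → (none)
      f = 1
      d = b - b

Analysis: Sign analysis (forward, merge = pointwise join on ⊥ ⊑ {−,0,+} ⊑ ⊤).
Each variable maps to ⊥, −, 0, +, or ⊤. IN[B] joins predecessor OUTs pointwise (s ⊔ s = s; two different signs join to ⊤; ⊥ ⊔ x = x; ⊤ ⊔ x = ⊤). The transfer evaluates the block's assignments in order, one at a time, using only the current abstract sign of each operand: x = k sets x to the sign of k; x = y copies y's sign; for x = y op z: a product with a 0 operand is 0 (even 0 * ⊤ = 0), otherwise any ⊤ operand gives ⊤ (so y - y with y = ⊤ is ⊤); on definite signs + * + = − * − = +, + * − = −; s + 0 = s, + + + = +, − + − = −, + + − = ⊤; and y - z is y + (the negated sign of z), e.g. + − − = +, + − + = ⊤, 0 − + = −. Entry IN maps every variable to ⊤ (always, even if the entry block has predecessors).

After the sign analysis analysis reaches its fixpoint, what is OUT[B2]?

Fixpoint table:
  B0: | IN=(all ⊤) | OUT=(all ⊤)
  B1: | IN=(all ⊤) | OUT={f:+; rest ⊤}
  B2: | IN={f:+; rest ⊤} | OUT={f:+; rest ⊤}
  B3: | IN={f:+; rest ⊤} | OUT={f:+; rest ⊤}
  B4: | IN={f:+; rest ⊤} | OUT={f:+; rest ⊤}
  B5: | IN={f:+; rest ⊤} | OUT={f:+; rest ⊤}

Merge at B2: IN[B2] = OUT[B1] = {a: ⊤, b: ⊤, c: ⊤, d: ⊤, e: ⊤, f: +}
Applying B2's transfer function to that IN value gives OUT[B2] (row B2 above).

Answer: {a: ⊤, b: ⊤, c: ⊤, d: ⊤, e: ⊤, f: +}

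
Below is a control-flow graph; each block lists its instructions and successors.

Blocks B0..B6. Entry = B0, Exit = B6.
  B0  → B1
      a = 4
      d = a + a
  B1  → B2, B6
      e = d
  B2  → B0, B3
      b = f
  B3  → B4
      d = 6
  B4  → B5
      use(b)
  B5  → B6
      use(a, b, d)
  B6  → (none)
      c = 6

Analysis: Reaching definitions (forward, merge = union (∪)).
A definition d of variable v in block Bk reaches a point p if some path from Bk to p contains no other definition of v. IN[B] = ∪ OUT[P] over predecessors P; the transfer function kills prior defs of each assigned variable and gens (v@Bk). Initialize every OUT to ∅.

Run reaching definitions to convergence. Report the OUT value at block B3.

Answer: {a@B0, b@B2, d@B3, e@B1}

Working:
Per-block solution:
  B0:   IN={a@B0, b@B2, d@B0, e@B1}   OUT={a@B0, b@B2, d@B0, e@B1}
  B1:   IN={a@B0, b@B2, d@B0, e@B1}   OUT={a@B0, b@B2, d@B0, e@B1}
  B2:   IN={a@B0, b@B2, d@B0, e@B1}   OUT={a@B0, b@B2, d@B0, e@B1}
  B3:   IN={a@B0, b@B2, d@B0, e@B1}   OUT={a@B0, b@B2, d@B3, e@B1}
  B4:   IN={a@B0, b@B2, d@B3, e@B1}   OUT={a@B0, b@B2, d@B3, e@B1}
  B5:   IN={a@B0, b@B2, d@B3, e@B1}   OUT={a@B0, b@B2, d@B3, e@B1}
  B6:   IN={a@B0, b@B2, d@B0, d@B3, e@B1}   OUT={a@B0, b@B2, c@B6, d@B0, d@B3, e@B1}

Merge at B3: IN[B3] = OUT[B2] = {a@B0, b@B2, d@B0, e@B1}
Applying B3's transfer function to that IN value gives OUT[B3] (row B3 above).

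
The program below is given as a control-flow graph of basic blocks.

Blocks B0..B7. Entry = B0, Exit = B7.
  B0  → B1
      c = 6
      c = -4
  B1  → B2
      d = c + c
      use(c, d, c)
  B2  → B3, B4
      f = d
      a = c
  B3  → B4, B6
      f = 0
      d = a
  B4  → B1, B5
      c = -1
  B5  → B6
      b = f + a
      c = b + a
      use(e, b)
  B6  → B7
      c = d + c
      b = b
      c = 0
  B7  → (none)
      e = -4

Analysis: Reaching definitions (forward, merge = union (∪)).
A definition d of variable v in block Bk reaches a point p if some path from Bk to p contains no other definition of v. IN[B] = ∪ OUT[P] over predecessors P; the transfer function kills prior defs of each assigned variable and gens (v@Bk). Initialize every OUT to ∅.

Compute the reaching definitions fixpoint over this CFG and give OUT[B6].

Fixpoint table:
  B0:  IN={}  OUT={c@B0}
  B1:  IN={a@B2, c@B0, c@B4, d@B1, d@B3, f@B2, f@B3}  OUT={a@B2, c@B0, c@B4, d@B1, f@B2, f@B3}
  B2:  IN={a@B2, c@B0, c@B4, d@B1, f@B2, f@B3}  OUT={a@B2, c@B0, c@B4, d@B1, f@B2}
  B3:  IN={a@B2, c@B0, c@B4, d@B1, f@B2}  OUT={a@B2, c@B0, c@B4, d@B3, f@B3}
  B4:  IN={a@B2, c@B0, c@B4, d@B1, d@B3, f@B2, f@B3}  OUT={a@B2, c@B4, d@B1, d@B3, f@B2, f@B3}
  B5:  IN={a@B2, c@B4, d@B1, d@B3, f@B2, f@B3}  OUT={a@B2, b@B5, c@B5, d@B1, d@B3, f@B2, f@B3}
  B6:  IN={a@B2, b@B5, c@B0, c@B4, c@B5, d@B1, d@B3, f@B2, f@B3}  OUT={a@B2, b@B6, c@B6, d@B1, d@B3, f@B2, f@B3}
  B7:  IN={a@B2, b@B6, c@B6, d@B1, d@B3, f@B2, f@B3}  OUT={a@B2, b@B6, c@B6, d@B1, d@B3, e@B7, f@B2, f@B3}

Merge at B6: IN[B6] = OUT[B3] ⊔ OUT[B5] = {a@B2, b@B5, c@B0, c@B4, c@B5, d@B1, d@B3, f@B2, f@B3}
Applying B6's transfer function to that IN value gives OUT[B6] (row B6 above).

Answer: {a@B2, b@B6, c@B6, d@B1, d@B3, f@B2, f@B3}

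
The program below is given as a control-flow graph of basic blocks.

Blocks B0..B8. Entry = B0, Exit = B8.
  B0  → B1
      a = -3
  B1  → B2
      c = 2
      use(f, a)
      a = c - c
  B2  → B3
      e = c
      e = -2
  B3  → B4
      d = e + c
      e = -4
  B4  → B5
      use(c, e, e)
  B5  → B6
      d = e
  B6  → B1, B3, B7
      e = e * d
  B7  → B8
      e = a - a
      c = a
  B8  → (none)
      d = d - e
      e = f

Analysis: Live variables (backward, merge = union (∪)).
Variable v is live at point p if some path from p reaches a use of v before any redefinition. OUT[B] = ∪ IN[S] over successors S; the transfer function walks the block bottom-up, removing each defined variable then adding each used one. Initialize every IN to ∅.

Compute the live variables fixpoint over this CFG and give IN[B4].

Answer: {a, c, e, f}

Trace:
Per-block solution:
  B0:  IN={f}  OUT={a, f}
  B1:  IN={a, f}  OUT={a, c, f}
  B2:  IN={a, c, f}  OUT={a, c, e, f}
  B3:  IN={a, c, e, f}  OUT={a, c, e, f}
  B4:  IN={a, c, e, f}  OUT={a, c, e, f}
  B5:  IN={a, c, e, f}  OUT={a, c, d, e, f}
  B6:  IN={a, c, d, e, f}  OUT={a, c, d, e, f}
  B7:  IN={a, d, f}  OUT={d, e, f}
  B8:  IN={d, e, f}  OUT={}

Merge at B4: OUT[B4] = IN[B5] = {a, c, e, f}
Applying B4's transfer function to that OUT value gives IN[B4] (row B4 above).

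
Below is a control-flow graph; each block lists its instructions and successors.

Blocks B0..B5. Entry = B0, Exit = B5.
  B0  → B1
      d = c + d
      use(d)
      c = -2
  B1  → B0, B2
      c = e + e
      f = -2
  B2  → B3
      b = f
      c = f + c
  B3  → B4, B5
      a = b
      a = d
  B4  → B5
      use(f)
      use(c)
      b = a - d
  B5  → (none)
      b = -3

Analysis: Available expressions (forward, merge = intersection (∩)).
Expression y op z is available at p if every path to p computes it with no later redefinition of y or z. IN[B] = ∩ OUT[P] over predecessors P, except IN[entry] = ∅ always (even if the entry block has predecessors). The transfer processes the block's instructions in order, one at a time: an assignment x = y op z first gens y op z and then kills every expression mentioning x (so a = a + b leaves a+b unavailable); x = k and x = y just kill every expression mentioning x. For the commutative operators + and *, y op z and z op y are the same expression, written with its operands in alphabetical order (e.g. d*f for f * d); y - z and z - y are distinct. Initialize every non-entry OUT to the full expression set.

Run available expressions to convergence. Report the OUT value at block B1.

Per-block solution:
  B0:   IN={}   OUT={}
  B1:   IN={}   OUT={e+e}
  B2:   IN={e+e}   OUT={e+e}
  B3:   IN={e+e}   OUT={e+e}
  B4:   IN={e+e}   OUT={a-d, e+e}
  B5:   IN={e+e}   OUT={e+e}

Merge at B1: IN[B1] = OUT[B0] = {}
Applying B1's transfer function to that IN value gives OUT[B1] (row B1 above).

Answer: {e+e}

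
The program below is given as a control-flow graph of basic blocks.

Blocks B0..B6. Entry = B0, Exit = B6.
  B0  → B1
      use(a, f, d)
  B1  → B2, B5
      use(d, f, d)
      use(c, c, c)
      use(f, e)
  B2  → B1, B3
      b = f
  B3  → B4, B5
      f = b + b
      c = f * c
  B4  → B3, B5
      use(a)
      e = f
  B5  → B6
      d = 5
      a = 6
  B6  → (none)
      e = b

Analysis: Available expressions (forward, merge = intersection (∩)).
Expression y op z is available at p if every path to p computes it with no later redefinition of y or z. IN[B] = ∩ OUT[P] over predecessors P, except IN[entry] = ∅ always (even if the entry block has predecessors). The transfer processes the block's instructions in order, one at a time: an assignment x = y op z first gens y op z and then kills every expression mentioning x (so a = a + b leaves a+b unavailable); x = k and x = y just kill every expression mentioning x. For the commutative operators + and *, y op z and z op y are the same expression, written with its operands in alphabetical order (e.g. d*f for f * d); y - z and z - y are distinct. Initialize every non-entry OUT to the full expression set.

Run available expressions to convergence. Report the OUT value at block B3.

Fixpoint table:
  B0:   IN={}   OUT={}
  B1:   IN={}   OUT={}
  B2:   IN={}   OUT={}
  B3:   IN={}   OUT={b+b}
  B4:   IN={b+b}   OUT={b+b}
  B5:   IN={}   OUT={}
  B6:   IN={}   OUT={}

Merge at B3: IN[B3] = OUT[B2] ∩ OUT[B4] = {}
Applying B3's transfer function to that IN value gives OUT[B3] (row B3 above).

Answer: {b+b}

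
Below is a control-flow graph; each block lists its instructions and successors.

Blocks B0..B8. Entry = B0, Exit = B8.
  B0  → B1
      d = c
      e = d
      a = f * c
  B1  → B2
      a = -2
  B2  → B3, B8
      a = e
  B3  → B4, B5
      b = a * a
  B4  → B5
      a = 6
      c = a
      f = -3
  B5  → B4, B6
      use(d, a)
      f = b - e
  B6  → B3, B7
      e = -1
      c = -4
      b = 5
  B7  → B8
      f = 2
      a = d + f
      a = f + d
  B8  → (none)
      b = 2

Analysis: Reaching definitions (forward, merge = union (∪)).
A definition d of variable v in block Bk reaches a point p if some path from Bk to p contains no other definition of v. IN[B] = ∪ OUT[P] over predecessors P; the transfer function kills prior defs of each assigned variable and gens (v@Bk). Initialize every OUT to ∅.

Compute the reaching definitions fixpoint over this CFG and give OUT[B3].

Answer: {a@B2, a@B4, b@B3, c@B6, d@B0, e@B0, e@B6, f@B5}

Trace:
Fixpoint table:
  B0:   IN={}   OUT={a@B0, d@B0, e@B0}
  B1:   IN={a@B0, d@B0, e@B0}   OUT={a@B1, d@B0, e@B0}
  B2:   IN={a@B1, d@B0, e@B0}   OUT={a@B2, d@B0, e@B0}
  B3:   IN={a@B2, a@B4, b@B6, c@B6, d@B0, e@B0, e@B6, f@B5}   OUT={a@B2, a@B4, b@B3, c@B6, d@B0, e@B0, e@B6, f@B5}
  B4:   IN={a@B2, a@B4, b@B3, c@B4, c@B6, d@B0, e@B0, e@B6, f@B5}   OUT={a@B4, b@B3, c@B4, d@B0, e@B0, e@B6, f@B4}
  B5:   IN={a@B2, a@B4, b@B3, c@B4, c@B6, d@B0, e@B0, e@B6, f@B4, f@B5}   OUT={a@B2, a@B4, b@B3, c@B4, c@B6, d@B0, e@B0, e@B6, f@B5}
  B6:   IN={a@B2, a@B4, b@B3, c@B4, c@B6, d@B0, e@B0, e@B6, f@B5}   OUT={a@B2, a@B4, b@B6, c@B6, d@B0, e@B6, f@B5}
  B7:   IN={a@B2, a@B4, b@B6, c@B6, d@B0, e@B6, f@B5}   OUT={a@B7, b@B6, c@B6, d@B0, e@B6, f@B7}
  B8:   IN={a@B2, a@B7, b@B6, c@B6, d@B0, e@B0, e@B6, f@B7}   OUT={a@B2, a@B7, b@B8, c@B6, d@B0, e@B0, e@B6, f@B7}

Merge at B3: IN[B3] = OUT[B2] ⊔ OUT[B6] = {a@B2, a@B4, b@B6, c@B6, d@B0, e@B0, e@B6, f@B5}
Applying B3's transfer function to that IN value gives OUT[B3] (row B3 above).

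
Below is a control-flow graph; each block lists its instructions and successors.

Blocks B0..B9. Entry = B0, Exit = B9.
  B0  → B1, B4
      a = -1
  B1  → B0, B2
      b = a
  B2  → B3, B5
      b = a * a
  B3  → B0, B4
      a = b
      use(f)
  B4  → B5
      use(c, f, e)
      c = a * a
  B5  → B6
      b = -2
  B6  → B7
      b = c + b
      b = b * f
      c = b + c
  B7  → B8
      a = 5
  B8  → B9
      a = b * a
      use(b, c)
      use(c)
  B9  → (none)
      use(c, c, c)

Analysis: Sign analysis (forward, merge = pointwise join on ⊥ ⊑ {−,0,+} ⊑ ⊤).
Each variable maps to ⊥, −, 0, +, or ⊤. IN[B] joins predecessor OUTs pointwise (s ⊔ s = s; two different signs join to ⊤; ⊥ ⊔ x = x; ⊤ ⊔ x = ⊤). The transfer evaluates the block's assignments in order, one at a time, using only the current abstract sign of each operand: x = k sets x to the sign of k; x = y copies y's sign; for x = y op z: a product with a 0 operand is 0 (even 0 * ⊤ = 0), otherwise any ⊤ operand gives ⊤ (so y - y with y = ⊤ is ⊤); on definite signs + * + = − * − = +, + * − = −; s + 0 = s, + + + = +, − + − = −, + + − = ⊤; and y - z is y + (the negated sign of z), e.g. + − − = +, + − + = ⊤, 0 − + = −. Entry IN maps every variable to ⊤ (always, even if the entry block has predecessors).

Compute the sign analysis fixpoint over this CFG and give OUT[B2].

Converged values:
  B0: | IN=(all ⊤) | OUT={a:-; rest ⊤}
  B1: | IN={a:-; rest ⊤} | OUT={a:-, b:-; rest ⊤}
  B2: | IN={a:-, b:-; rest ⊤} | OUT={a:-, b:+; rest ⊤}
  B3: | IN={a:-, b:+; rest ⊤} | OUT={a:+, b:+; rest ⊤}
  B4: | IN=(all ⊤) | OUT=(all ⊤)
  B5: | IN=(all ⊤) | OUT={b:-; rest ⊤}
  B6: | IN={b:-; rest ⊤} | OUT=(all ⊤)
  B7: | IN=(all ⊤) | OUT={a:+; rest ⊤}
  B8: | IN={a:+; rest ⊤} | OUT=(all ⊤)
  B9: | IN=(all ⊤) | OUT=(all ⊤)

Merge at B2: IN[B2] = OUT[B1] = {a: -, b: -, c: ⊤, d: ⊤, e: ⊤, f: ⊤}
Applying B2's transfer function to that IN value gives OUT[B2] (row B2 above).

Answer: {a: -, b: +, c: ⊤, d: ⊤, e: ⊤, f: ⊤}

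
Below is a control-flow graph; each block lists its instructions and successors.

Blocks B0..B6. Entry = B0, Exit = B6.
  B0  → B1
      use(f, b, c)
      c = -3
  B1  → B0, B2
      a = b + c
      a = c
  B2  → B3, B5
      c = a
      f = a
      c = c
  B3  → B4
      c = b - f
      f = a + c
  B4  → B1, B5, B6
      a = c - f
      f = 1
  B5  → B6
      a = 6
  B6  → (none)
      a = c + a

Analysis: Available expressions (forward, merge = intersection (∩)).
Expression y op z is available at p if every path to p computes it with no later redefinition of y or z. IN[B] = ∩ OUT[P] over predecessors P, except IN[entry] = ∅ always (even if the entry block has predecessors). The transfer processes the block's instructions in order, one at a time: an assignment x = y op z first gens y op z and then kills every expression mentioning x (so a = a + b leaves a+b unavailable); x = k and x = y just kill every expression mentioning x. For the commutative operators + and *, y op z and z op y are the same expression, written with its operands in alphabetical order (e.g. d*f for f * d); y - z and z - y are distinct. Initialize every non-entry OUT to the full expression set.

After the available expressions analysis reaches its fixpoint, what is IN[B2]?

Answer: {b+c}

Trace:
Per-block solution:
  B0:  IN={}  OUT={}
  B1:  IN={}  OUT={b+c}
  B2:  IN={b+c}  OUT={}
  B3:  IN={}  OUT={a+c}
  B4:  IN={a+c}  OUT={}
  B5:  IN={}  OUT={}
  B6:  IN={}  OUT={}

Merge at B2: IN[B2] = OUT[B1] = {b+c}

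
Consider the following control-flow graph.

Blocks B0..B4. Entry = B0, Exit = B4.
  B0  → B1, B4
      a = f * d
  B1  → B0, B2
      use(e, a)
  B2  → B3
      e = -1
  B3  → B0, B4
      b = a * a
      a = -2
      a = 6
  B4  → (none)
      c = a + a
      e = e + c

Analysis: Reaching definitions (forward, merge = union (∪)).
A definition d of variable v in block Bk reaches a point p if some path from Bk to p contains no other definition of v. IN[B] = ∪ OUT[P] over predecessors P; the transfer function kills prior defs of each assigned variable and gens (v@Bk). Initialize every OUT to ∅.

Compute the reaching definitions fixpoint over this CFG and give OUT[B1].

Converged values:
  B0:   IN={a@B0, a@B3, b@B3, e@B2}   OUT={a@B0, b@B3, e@B2}
  B1:   IN={a@B0, b@B3, e@B2}   OUT={a@B0, b@B3, e@B2}
  B2:   IN={a@B0, b@B3, e@B2}   OUT={a@B0, b@B3, e@B2}
  B3:   IN={a@B0, b@B3, e@B2}   OUT={a@B3, b@B3, e@B2}
  B4:   IN={a@B0, a@B3, b@B3, e@B2}   OUT={a@B0, a@B3, b@B3, c@B4, e@B4}

Merge at B1: IN[B1] = OUT[B0] = {a@B0, b@B3, e@B2}
Applying B1's transfer function to that IN value gives OUT[B1] (row B1 above).

Answer: {a@B0, b@B3, e@B2}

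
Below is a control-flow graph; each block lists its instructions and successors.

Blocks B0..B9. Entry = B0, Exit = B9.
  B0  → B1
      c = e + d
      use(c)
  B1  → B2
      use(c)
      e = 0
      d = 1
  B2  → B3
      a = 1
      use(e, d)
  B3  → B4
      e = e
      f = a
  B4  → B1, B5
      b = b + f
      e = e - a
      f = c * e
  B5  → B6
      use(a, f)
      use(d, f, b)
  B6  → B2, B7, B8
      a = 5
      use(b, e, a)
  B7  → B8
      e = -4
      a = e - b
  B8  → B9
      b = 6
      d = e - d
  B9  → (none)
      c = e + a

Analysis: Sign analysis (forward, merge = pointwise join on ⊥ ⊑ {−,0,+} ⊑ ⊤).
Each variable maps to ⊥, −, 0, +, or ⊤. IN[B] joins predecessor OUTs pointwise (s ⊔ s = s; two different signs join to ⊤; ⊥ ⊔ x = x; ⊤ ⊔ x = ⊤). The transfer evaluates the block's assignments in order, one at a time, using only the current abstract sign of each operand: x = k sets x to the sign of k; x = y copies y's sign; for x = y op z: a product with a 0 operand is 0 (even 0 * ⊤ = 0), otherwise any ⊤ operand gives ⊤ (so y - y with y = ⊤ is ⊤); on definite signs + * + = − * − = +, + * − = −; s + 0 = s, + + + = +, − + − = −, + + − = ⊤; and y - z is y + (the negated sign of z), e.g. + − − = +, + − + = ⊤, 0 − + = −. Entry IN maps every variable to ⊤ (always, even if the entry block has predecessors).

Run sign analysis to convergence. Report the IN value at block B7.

Fixpoint table:
  B0:  IN=(all ⊤)  OUT=(all ⊤)
  B1:  IN=(all ⊤)  OUT={d:+, e:0; rest ⊤}
  B2:  IN={d:+; rest ⊤}  OUT={a:+, d:+; rest ⊤}
  B3:  IN={a:+, d:+; rest ⊤}  OUT={a:+, d:+, f:+; rest ⊤}
  B4:  IN={a:+, d:+, f:+; rest ⊤}  OUT={a:+, d:+; rest ⊤}
  B5:  IN={a:+, d:+; rest ⊤}  OUT={a:+, d:+; rest ⊤}
  B6:  IN={a:+, d:+; rest ⊤}  OUT={a:+, d:+; rest ⊤}
  B7:  IN={a:+, d:+; rest ⊤}  OUT={d:+, e:-; rest ⊤}
  B8:  IN={d:+; rest ⊤}  OUT={b:+; rest ⊤}
  B9:  IN={b:+; rest ⊤}  OUT={b:+; rest ⊤}

Merge at B7: IN[B7] = OUT[B6] = {a: +, b: ⊤, c: ⊤, d: +, e: ⊤, f: ⊤}

Answer: {a: +, b: ⊤, c: ⊤, d: +, e: ⊤, f: ⊤}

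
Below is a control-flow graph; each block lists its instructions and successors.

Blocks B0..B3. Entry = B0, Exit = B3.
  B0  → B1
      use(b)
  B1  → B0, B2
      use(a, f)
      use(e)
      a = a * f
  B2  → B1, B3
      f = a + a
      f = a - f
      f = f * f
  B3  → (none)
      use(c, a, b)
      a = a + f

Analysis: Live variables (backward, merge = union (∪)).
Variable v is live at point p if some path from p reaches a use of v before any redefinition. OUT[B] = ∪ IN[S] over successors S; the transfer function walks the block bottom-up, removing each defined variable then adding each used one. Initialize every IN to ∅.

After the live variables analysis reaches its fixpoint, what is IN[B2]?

Answer: {a, b, c, e}

Derivation:
Per-block solution:
  B0: | IN={a, b, c, e, f} | OUT={a, b, c, e, f}
  B1: | IN={a, b, c, e, f} | OUT={a, b, c, e, f}
  B2: | IN={a, b, c, e} | OUT={a, b, c, e, f}
  B3: | IN={a, b, c, f} | OUT={}

Merge at B2: OUT[B2] = IN[B1] ⊔ IN[B3] = {a, b, c, e, f}
Applying B2's transfer function to that OUT value gives IN[B2] (row B2 above).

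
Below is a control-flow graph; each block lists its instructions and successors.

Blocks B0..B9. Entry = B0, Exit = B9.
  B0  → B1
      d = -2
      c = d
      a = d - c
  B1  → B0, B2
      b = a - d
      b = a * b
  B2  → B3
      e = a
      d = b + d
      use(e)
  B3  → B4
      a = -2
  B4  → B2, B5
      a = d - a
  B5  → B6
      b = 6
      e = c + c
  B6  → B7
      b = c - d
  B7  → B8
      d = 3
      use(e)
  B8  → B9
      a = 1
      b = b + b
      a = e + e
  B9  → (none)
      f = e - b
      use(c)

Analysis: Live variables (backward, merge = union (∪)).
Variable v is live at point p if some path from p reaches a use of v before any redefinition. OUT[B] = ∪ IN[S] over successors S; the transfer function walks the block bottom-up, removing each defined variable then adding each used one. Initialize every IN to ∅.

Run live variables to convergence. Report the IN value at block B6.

Answer: {c, d, e}

Trace:
Fixpoint table:
  B0: | IN={} | OUT={a, c, d}
  B1: | IN={a, c, d} | OUT={a, b, c, d}
  B2: | IN={a, b, c, d} | OUT={b, c, d}
  B3: | IN={b, c, d} | OUT={a, b, c, d}
  B4: | IN={a, b, c, d} | OUT={a, b, c, d}
  B5: | IN={c, d} | OUT={c, d, e}
  B6: | IN={c, d, e} | OUT={b, c, e}
  B7: | IN={b, c, e} | OUT={b, c, e}
  B8: | IN={b, c, e} | OUT={b, c, e}
  B9: | IN={b, c, e} | OUT={}

Merge at B6: OUT[B6] = IN[B7] = {b, c, e}
Applying B6's transfer function to that OUT value gives IN[B6] (row B6 above).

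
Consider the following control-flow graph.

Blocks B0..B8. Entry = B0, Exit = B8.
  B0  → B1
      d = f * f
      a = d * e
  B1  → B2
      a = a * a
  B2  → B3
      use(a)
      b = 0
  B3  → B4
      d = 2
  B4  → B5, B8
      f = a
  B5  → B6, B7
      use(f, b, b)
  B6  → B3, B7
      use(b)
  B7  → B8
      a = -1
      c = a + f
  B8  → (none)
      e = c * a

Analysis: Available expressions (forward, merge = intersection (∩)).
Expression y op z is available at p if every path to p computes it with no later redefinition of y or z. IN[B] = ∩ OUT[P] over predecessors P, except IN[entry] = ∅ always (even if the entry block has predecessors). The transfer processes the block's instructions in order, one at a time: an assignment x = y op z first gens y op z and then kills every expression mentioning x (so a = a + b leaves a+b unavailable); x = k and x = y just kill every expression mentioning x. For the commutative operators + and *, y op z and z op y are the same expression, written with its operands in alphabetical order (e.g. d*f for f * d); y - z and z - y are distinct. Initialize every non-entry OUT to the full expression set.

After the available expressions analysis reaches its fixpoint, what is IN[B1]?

Answer: {d*e, f*f}

Derivation:
Fixpoint table:
  B0: | IN={} | OUT={d*e, f*f}
  B1: | IN={d*e, f*f} | OUT={d*e, f*f}
  B2: | IN={d*e, f*f} | OUT={d*e, f*f}
  B3: | IN={} | OUT={}
  B4: | IN={} | OUT={}
  B5: | IN={} | OUT={}
  B6: | IN={} | OUT={}
  B7: | IN={} | OUT={a+f}
  B8: | IN={} | OUT={a*c}

Merge at B1: IN[B1] = OUT[B0] = {d*e, f*f}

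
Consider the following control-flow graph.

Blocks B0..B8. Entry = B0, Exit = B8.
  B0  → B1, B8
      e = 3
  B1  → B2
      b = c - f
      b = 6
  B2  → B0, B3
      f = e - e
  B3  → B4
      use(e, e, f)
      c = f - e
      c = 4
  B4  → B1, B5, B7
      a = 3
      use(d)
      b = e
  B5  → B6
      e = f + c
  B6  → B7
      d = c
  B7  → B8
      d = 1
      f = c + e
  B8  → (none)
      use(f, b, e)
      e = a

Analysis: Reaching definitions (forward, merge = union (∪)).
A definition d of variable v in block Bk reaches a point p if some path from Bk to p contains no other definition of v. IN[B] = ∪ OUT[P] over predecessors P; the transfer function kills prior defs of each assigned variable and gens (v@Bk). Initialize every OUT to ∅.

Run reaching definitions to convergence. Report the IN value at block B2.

Answer: {a@B4, b@B1, c@B3, e@B0, f@B2}

Working:
Per-block solution:
  B0:  IN={a@B4, b@B1, c@B3, e@B0, f@B2}  OUT={a@B4, b@B1, c@B3, e@B0, f@B2}
  B1:  IN={a@B4, b@B1, b@B4, c@B3, e@B0, f@B2}  OUT={a@B4, b@B1, c@B3, e@B0, f@B2}
  B2:  IN={a@B4, b@B1, c@B3, e@B0, f@B2}  OUT={a@B4, b@B1, c@B3, e@B0, f@B2}
  B3:  IN={a@B4, b@B1, c@B3, e@B0, f@B2}  OUT={a@B4, b@B1, c@B3, e@B0, f@B2}
  B4:  IN={a@B4, b@B1, c@B3, e@B0, f@B2}  OUT={a@B4, b@B4, c@B3, e@B0, f@B2}
  B5:  IN={a@B4, b@B4, c@B3, e@B0, f@B2}  OUT={a@B4, b@B4, c@B3, e@B5, f@B2}
  B6:  IN={a@B4, b@B4, c@B3, e@B5, f@B2}  OUT={a@B4, b@B4, c@B3, d@B6, e@B5, f@B2}
  B7:  IN={a@B4, b@B4, c@B3, d@B6, e@B0, e@B5, f@B2}  OUT={a@B4, b@B4, c@B3, d@B7, e@B0, e@B5, f@B7}
  B8:  IN={a@B4, b@B1, b@B4, c@B3, d@B7, e@B0, e@B5, f@B2, f@B7}  OUT={a@B4, b@B1, b@B4, c@B3, d@B7, e@B8, f@B2, f@B7}

Merge at B2: IN[B2] = OUT[B1] = {a@B4, b@B1, c@B3, e@B0, f@B2}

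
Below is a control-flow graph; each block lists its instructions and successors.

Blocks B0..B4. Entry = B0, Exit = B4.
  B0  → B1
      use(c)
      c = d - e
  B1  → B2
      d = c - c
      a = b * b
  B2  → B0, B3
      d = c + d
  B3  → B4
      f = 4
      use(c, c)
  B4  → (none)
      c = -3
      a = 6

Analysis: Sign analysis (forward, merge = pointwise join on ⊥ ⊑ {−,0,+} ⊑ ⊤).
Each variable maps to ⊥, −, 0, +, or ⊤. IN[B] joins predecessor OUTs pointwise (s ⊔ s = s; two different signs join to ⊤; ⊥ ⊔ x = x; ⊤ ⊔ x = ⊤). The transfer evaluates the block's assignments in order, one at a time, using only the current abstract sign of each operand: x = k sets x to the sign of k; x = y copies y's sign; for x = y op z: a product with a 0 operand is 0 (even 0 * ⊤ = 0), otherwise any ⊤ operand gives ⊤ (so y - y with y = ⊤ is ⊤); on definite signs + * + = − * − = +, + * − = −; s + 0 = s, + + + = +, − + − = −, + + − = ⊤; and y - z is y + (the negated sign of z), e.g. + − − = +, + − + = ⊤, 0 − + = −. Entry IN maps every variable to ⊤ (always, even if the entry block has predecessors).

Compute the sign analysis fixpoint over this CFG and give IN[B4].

Answer: {a: ⊤, b: ⊤, c: ⊤, d: ⊤, e: ⊤, f: +}

Trace:
Fixpoint table:
  B0:   IN=(all ⊤)   OUT=(all ⊤)
  B1:   IN=(all ⊤)   OUT=(all ⊤)
  B2:   IN=(all ⊤)   OUT=(all ⊤)
  B3:   IN=(all ⊤)   OUT={f:+; rest ⊤}
  B4:   IN={f:+; rest ⊤}   OUT={a:+, c:-, f:+; rest ⊤}

Merge at B4: IN[B4] = OUT[B3] = {a: ⊤, b: ⊤, c: ⊤, d: ⊤, e: ⊤, f: +}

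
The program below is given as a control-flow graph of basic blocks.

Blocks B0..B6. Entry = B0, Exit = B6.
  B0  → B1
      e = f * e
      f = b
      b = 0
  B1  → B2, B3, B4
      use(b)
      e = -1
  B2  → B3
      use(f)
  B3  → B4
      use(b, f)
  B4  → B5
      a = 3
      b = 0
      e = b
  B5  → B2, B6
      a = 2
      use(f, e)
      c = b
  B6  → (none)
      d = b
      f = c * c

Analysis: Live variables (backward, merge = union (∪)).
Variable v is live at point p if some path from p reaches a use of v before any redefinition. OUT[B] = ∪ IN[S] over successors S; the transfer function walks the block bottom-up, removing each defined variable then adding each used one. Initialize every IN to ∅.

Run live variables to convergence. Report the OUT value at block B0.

Answer: {b, f}

Derivation:
Fixpoint table:
  B0:   IN={b, e, f}   OUT={b, f}
  B1:   IN={b, f}   OUT={b, f}
  B2:   IN={b, f}   OUT={b, f}
  B3:   IN={b, f}   OUT={f}
  B4:   IN={f}   OUT={b, e, f}
  B5:   IN={b, e, f}   OUT={b, c, f}
  B6:   IN={b, c}   OUT={}

Merge at B0: OUT[B0] = IN[B1] = {b, f}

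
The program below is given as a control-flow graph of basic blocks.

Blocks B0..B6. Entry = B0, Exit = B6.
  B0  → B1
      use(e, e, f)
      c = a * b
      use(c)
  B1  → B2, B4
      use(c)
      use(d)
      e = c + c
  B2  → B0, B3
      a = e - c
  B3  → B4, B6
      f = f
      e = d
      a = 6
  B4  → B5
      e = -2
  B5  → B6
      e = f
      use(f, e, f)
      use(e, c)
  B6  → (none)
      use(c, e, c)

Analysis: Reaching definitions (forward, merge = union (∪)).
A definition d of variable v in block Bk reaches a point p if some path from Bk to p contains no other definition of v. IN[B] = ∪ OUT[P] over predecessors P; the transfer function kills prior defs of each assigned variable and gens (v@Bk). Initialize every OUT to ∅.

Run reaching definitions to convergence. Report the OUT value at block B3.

Answer: {a@B3, c@B0, e@B3, f@B3}

Trace:
Fixpoint table:
  B0:   IN={a@B2, c@B0, e@B1}   OUT={a@B2, c@B0, e@B1}
  B1:   IN={a@B2, c@B0, e@B1}   OUT={a@B2, c@B0, e@B1}
  B2:   IN={a@B2, c@B0, e@B1}   OUT={a@B2, c@B0, e@B1}
  B3:   IN={a@B2, c@B0, e@B1}   OUT={a@B3, c@B0, e@B3, f@B3}
  B4:   IN={a@B2, a@B3, c@B0, e@B1, e@B3, f@B3}   OUT={a@B2, a@B3, c@B0, e@B4, f@B3}
  B5:   IN={a@B2, a@B3, c@B0, e@B4, f@B3}   OUT={a@B2, a@B3, c@B0, e@B5, f@B3}
  B6:   IN={a@B2, a@B3, c@B0, e@B3, e@B5, f@B3}   OUT={a@B2, a@B3, c@B0, e@B3, e@B5, f@B3}

Merge at B3: IN[B3] = OUT[B2] = {a@B2, c@B0, e@B1}
Applying B3's transfer function to that IN value gives OUT[B3] (row B3 above).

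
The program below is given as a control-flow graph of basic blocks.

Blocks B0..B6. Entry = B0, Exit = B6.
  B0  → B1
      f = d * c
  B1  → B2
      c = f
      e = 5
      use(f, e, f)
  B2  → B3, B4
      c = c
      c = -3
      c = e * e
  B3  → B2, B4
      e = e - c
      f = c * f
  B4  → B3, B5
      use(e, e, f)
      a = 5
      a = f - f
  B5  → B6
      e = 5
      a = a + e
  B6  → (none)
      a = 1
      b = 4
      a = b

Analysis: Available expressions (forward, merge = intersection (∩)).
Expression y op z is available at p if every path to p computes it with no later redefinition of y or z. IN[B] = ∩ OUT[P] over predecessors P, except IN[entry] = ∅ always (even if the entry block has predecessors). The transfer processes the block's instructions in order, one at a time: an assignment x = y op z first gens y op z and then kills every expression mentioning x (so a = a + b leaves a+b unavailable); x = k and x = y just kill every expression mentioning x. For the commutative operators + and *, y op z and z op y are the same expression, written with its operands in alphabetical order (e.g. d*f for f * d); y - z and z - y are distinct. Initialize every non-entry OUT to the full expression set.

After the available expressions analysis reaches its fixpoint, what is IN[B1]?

Answer: {c*d}

Derivation:
Converged values:
  B0:  IN={}  OUT={c*d}
  B1:  IN={c*d}  OUT={}
  B2:  IN={}  OUT={e*e}
  B3:  IN={}  OUT={}
  B4:  IN={}  OUT={f-f}
  B5:  IN={f-f}  OUT={f-f}
  B6:  IN={f-f}  OUT={f-f}

Merge at B1: IN[B1] = OUT[B0] = {c*d}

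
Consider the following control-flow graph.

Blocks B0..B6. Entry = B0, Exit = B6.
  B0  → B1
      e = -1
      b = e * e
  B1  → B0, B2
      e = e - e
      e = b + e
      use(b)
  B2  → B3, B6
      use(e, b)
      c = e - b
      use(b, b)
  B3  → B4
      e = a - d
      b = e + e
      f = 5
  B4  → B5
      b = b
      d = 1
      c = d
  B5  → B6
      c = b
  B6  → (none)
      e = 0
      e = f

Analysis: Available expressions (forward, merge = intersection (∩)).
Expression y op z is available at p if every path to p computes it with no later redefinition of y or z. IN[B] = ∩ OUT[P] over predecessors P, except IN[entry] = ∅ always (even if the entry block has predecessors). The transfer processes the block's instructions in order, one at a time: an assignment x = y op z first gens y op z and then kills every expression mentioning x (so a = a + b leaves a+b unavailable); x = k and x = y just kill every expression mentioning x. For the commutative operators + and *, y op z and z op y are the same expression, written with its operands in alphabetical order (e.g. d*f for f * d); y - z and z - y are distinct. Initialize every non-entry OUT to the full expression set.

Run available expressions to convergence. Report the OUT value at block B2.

Per-block solution:
  B0:  IN={}  OUT={e*e}
  B1:  IN={e*e}  OUT={}
  B2:  IN={}  OUT={e-b}
  B3:  IN={e-b}  OUT={a-d, e+e}
  B4:  IN={a-d, e+e}  OUT={e+e}
  B5:  IN={e+e}  OUT={e+e}
  B6:  IN={}  OUT={}

Merge at B2: IN[B2] = OUT[B1] = {}
Applying B2's transfer function to that IN value gives OUT[B2] (row B2 above).

Answer: {e-b}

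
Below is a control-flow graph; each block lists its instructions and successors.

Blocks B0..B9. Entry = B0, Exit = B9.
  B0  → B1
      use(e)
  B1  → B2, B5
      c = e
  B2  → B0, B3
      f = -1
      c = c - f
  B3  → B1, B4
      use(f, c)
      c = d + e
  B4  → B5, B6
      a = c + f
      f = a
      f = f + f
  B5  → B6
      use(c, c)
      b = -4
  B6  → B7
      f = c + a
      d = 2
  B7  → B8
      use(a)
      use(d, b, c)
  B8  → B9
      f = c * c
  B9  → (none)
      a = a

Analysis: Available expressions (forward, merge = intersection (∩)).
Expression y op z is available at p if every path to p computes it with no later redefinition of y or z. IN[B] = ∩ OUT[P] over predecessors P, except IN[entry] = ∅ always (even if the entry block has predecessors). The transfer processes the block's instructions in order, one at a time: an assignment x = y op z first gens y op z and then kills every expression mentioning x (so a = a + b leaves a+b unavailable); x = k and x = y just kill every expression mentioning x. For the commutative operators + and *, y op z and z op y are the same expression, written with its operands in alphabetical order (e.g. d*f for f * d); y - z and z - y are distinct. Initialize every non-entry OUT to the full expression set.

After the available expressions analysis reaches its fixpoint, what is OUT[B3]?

Per-block solution:
  B0:   IN={}   OUT={}
  B1:   IN={}   OUT={}
  B2:   IN={}   OUT={}
  B3:   IN={}   OUT={d+e}
  B4:   IN={d+e}   OUT={d+e}
  B5:   IN={}   OUT={}
  B6:   IN={}   OUT={a+c}
  B7:   IN={a+c}   OUT={a+c}
  B8:   IN={a+c}   OUT={a+c, c*c}
  B9:   IN={a+c, c*c}   OUT={c*c}

Merge at B3: IN[B3] = OUT[B2] = {}
Applying B3's transfer function to that IN value gives OUT[B3] (row B3 above).

Answer: {d+e}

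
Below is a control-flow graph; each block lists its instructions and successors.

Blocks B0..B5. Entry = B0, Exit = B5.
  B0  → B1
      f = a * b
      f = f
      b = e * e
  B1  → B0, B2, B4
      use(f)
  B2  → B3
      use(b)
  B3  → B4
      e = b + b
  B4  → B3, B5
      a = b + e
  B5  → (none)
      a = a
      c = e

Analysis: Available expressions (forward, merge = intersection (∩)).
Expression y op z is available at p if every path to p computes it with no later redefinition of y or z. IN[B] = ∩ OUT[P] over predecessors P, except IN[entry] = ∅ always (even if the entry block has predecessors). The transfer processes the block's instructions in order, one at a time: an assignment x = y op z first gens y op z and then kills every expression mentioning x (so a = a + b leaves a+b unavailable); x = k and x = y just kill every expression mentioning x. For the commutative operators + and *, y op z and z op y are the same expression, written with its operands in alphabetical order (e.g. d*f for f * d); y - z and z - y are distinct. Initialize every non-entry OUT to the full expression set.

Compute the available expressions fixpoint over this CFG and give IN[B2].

Answer: {e*e}

Derivation:
Per-block solution:
  B0:  IN={}  OUT={e*e}
  B1:  IN={e*e}  OUT={e*e}
  B2:  IN={e*e}  OUT={e*e}
  B3:  IN={}  OUT={b+b}
  B4:  IN={}  OUT={b+e}
  B5:  IN={b+e}  OUT={b+e}

Merge at B2: IN[B2] = OUT[B1] = {e*e}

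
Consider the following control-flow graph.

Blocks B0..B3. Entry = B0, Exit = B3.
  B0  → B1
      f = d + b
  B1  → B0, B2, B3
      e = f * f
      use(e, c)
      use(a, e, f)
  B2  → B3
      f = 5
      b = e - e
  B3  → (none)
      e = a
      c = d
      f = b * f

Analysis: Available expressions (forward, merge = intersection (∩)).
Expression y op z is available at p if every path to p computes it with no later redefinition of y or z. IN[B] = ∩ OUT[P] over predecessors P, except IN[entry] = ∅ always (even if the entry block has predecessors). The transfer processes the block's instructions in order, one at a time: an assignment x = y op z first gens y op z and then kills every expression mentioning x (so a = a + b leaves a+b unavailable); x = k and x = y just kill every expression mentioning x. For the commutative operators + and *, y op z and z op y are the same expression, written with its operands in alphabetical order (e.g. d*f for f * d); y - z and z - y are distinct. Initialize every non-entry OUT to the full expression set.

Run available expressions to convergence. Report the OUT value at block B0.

Per-block solution:
  B0:  IN={}  OUT={b+d}
  B1:  IN={b+d}  OUT={b+d, f*f}
  B2:  IN={b+d, f*f}  OUT={e-e}
  B3:  IN={}  OUT={}

Merge at B0 (entry node, so the boundary value {} is joined with the incoming edge(s)): IN[B0] = {} ∩ OUT[B1] = {}
Applying B0's transfer function to that IN value gives OUT[B0] (row B0 above).

Answer: {b+d}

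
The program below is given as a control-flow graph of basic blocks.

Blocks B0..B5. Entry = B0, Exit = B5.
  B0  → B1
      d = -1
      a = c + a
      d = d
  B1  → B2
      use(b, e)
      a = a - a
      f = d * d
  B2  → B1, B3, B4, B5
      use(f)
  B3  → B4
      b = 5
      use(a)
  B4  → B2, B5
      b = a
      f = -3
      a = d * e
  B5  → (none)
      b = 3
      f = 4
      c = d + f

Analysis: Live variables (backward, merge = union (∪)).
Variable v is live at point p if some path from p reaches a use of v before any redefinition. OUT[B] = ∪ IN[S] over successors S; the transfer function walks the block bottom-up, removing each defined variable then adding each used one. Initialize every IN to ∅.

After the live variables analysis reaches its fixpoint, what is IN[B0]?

Per-block solution:
  B0: | IN={a, b, c, e} | OUT={a, b, d, e}
  B1: | IN={a, b, d, e} | OUT={a, b, d, e, f}
  B2: | IN={a, b, d, e, f} | OUT={a, b, d, e}
  B3: | IN={a, d, e} | OUT={a, d, e}
  B4: | IN={a, d, e} | OUT={a, b, d, e, f}
  B5: | IN={d} | OUT={}

Merge at B0: OUT[B0] = IN[B1] = {a, b, d, e}
Applying B0's transfer function to that OUT value gives IN[B0] (row B0 above).

Answer: {a, b, c, e}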